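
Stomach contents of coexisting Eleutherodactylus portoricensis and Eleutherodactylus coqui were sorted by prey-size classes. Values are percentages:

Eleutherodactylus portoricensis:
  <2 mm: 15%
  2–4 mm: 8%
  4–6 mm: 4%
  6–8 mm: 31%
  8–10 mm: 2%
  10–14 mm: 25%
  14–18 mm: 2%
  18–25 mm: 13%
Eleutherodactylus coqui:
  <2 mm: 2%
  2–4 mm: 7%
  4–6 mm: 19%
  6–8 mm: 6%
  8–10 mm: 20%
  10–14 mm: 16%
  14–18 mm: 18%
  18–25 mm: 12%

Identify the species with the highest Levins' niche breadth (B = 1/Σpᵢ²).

Convert percentages to proportions (divide by 100).
Σp_portᵢ² = 0.15² + 0.08² + 0.04² + 0.31² + 0.02² + 0.25² + 0.02² + 0.13² = 0.0225 + 0.0064 + 0.0016 + 0.0961 + 0.0004 + 0.0625 + 0.0004 + 0.0169 = 0.2068
B_port = 1 / 0.2068 = 4.8356
Σp_coquᵢ² = 0.02² + 0.07² + 0.19² + 0.06² + 0.20² + 0.16² + 0.18² + 0.12² = 0.0004 + 0.0049 + 0.0361 + 0.0036 + 0.0400 + 0.0256 + 0.0324 + 0.0144 = 0.1574
B_coqu = 1 / 0.1574 = 6.3532
Highest B → broadest niche (most generalist): Eleutherodactylus coqui (B = 6.35).

Eleutherodactylus coqui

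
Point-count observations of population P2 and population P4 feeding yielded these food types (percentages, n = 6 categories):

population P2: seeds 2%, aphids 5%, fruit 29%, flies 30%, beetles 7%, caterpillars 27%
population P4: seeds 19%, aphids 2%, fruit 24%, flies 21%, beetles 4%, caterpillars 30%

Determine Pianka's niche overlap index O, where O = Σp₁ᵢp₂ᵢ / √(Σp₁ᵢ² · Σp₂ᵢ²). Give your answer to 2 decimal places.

0.91

Convert percentages to proportions (divide by 100).
Σ p₁ᵢp₂ᵢ = 0.0038 + 0.0010 + 0.0696 + 0.0630 + 0.0028 + 0.0810 = 0.2212
Σp_1ᵢ² = 0.02² + 0.05² + 0.29² + 0.30² + 0.07² + 0.27² = 0.0004 + 0.0025 + 0.0841 + 0.0900 + 0.0049 + 0.0729 = 0.2548
Σp_2ᵢ² = 0.19² + 0.02² + 0.24² + 0.21² + 0.04² + 0.30² = 0.0361 + 0.0004 + 0.0576 + 0.0441 + 0.0016 + 0.0900 = 0.2298
O = 0.2212 / √(0.2548 × 0.2298) = 0.2212 / 0.24198 = 0.9141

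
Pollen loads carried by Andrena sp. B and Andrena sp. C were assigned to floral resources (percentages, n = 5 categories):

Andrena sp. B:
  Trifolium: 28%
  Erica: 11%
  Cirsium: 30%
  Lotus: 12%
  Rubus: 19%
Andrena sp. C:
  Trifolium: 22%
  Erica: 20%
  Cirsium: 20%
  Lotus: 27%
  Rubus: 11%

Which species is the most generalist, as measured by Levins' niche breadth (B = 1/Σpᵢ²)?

Andrena sp. C

Convert percentages to proportions (divide by 100).
Σp_Bᵢ² = 0.28² + 0.11² + 0.30² + 0.12² + 0.19² = 0.0784 + 0.0121 + 0.0900 + 0.0144 + 0.0361 = 0.2310
B_B = 1 / 0.2310 = 4.3290
Σp_Cᵢ² = 0.22² + 0.20² + 0.20² + 0.27² + 0.11² = 0.0484 + 0.0400 + 0.0400 + 0.0729 + 0.0121 = 0.2134
B_C = 1 / 0.2134 = 4.6860
Highest B → broadest niche (most generalist): Andrena sp. C (B = 4.69).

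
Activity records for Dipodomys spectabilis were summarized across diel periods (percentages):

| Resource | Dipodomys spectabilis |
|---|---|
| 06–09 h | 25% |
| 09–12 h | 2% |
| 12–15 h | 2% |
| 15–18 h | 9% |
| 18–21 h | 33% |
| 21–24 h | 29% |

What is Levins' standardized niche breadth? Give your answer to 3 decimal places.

0.556

Convert percentages to proportions (divide by 100).
Σpᵢ² = 0.25² + 0.02² + 0.02² + 0.09² + 0.33² + 0.29² = 0.0625 + 0.0004 + 0.0004 + 0.0081 + 0.1089 + 0.0841 = 0.2644
B = 1 / 0.2644 = 3.78215
Bₛ = (B − 1)/(n − 1) = (3.78215 − 1)/(6 − 1) = 2.78215/5 = 0.55643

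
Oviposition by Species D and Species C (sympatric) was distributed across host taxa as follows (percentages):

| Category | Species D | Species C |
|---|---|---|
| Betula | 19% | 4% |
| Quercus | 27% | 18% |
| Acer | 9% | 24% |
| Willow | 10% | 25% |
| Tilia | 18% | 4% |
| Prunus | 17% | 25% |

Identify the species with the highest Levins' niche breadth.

Convert percentages to proportions (divide by 100).
Σp_Dᵢ² = 0.19² + 0.27² + 0.09² + 0.10² + 0.18² + 0.17² = 0.0361 + 0.0729 + 0.0081 + 0.0100 + 0.0324 + 0.0289 = 0.1884
B_D = 1 / 0.1884 = 5.3079
Σp_Cᵢ² = 0.04² + 0.18² + 0.24² + 0.25² + 0.04² + 0.25² = 0.0016 + 0.0324 + 0.0576 + 0.0625 + 0.0016 + 0.0625 = 0.2182
B_C = 1 / 0.2182 = 4.5830
Highest B → broadest niche (most generalist): Species D (B = 5.31).

Species D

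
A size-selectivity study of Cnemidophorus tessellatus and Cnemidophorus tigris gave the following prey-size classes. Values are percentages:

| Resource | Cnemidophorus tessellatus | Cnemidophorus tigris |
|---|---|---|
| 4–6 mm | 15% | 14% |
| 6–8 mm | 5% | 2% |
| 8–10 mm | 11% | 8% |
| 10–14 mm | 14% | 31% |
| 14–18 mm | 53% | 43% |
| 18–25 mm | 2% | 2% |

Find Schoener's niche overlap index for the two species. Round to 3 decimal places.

0.830

Convert percentages to proportions (divide by 100).
Σ|p₁ᵢ − p₂ᵢ| = 0.01 + 0.03 + 0.03 + 0.17 + 0.10 + 0.00 = 0.34
D = 1 − ½ × 0.34 = 1 − 0.170 = 0.83000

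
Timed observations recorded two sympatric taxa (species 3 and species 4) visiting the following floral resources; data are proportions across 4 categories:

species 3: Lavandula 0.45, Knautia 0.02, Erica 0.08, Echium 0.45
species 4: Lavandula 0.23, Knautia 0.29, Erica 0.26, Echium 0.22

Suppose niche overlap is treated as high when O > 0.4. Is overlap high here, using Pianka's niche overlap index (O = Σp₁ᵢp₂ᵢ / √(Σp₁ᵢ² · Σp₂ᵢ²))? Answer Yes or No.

Yes

Σ p₁ᵢp₂ᵢ = 0.1035 + 0.0058 + 0.0208 + 0.0990 = 0.2291
Σp_1ᵢ² = 0.45² + 0.02² + 0.08² + 0.45² = 0.2025 + 0.0004 + 0.0064 + 0.2025 = 0.4118
Σp_2ᵢ² = 0.23² + 0.29² + 0.26² + 0.22² = 0.0529 + 0.0841 + 0.0676 + 0.0484 = 0.2530
O = 0.2291 / √(0.4118 × 0.2530) = 0.2291 / 0.32278 = 0.7098
O = 0.7098 > 0.4 → Yes.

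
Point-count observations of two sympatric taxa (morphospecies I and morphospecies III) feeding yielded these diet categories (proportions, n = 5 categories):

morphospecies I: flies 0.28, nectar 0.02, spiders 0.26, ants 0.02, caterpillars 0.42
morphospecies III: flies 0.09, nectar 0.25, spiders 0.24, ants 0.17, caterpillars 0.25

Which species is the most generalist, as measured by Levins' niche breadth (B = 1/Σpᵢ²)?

Σp_Iᵢ² = 0.28² + 0.02² + 0.26² + 0.02² + 0.42² = 0.0784 + 0.0004 + 0.0676 + 0.0004 + 0.1764 = 0.3232
B_I = 1 / 0.3232 = 3.0941
Σp_IIIᵢ² = 0.09² + 0.25² + 0.24² + 0.17² + 0.25² = 0.0081 + 0.0625 + 0.0576 + 0.0289 + 0.0625 = 0.2196
B_III = 1 / 0.2196 = 4.5537
Highest B → broadest niche (most generalist): morphospecies III (B = 4.55).

morphospecies III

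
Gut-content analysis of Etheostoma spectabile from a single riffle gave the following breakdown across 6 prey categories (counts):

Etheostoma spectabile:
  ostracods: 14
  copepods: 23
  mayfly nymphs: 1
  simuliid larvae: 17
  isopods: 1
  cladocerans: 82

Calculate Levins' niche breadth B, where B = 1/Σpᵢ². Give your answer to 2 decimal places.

2.46

Proportions for Etheostoma spectabile (n=138): 14/138=0.1014, 23/138=0.1667, 1/138=0.0072, 17/138=0.1232, 1/138=0.0072, 82/138=0.5942
Σpᵢ² = 0.1014² + 0.1667² + 0.0072² + 0.1232² + 0.0072² + 0.5942² = 0.010282 + 0.027789 + 0.000052 + 0.015178 + 0.000052 + 0.353074 = 0.406427
B = 1 / 0.406427 = 2.4605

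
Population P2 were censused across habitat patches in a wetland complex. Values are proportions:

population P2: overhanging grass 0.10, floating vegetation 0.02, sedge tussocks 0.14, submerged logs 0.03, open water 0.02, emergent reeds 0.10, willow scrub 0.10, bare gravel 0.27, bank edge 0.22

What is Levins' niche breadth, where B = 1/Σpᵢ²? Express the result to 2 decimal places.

Σpᵢ² = 0.10² + 0.02² + 0.14² + 0.03² + 0.02² + 0.10² + 0.10² + 0.27² + 0.22² = 0.0100 + 0.0004 + 0.0196 + 0.0009 + 0.0004 + 0.0100 + 0.0100 + 0.0729 + 0.0484 = 0.1726
B = 1 / 0.1726 = 5.7937

5.79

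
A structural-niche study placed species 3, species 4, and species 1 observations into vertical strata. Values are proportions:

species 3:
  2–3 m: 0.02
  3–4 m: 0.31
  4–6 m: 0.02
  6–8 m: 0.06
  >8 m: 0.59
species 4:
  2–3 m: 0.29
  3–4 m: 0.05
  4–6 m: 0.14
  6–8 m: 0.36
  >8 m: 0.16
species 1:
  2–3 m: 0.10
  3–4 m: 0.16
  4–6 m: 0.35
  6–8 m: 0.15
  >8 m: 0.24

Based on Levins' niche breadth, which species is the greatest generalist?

species 1

Σp_3ᵢ² = 0.02² + 0.31² + 0.02² + 0.06² + 0.59² = 0.0004 + 0.0961 + 0.0004 + 0.0036 + 0.3481 = 0.4486
B_3 = 1 / 0.4486 = 2.2292
Σp_4ᵢ² = 0.29² + 0.05² + 0.14² + 0.36² + 0.16² = 0.0841 + 0.0025 + 0.0196 + 0.1296 + 0.0256 = 0.2614
B_4 = 1 / 0.2614 = 3.8256
Σp_1ᵢ² = 0.10² + 0.16² + 0.35² + 0.15² + 0.24² = 0.0100 + 0.0256 + 0.1225 + 0.0225 + 0.0576 = 0.2382
B_1 = 1 / 0.2382 = 4.1982
Highest B → broadest niche (most generalist): species 1 (B = 4.20).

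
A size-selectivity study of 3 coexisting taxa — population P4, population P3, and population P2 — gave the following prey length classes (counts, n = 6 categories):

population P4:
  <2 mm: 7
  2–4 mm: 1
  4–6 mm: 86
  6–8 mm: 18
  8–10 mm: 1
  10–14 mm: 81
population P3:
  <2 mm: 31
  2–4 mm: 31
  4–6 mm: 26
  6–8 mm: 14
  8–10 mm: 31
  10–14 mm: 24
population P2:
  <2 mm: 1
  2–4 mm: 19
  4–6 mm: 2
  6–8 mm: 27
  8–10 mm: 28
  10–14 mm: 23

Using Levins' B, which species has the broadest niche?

population P3

Proportions for population P4 (n=194): 7/194=0.0361, 1/194=0.0052, 86/194=0.4433, 18/194=0.0928, 1/194=0.0052, 81/194=0.4175
Proportions for population P3 (n=157): 31/157=0.1975, 31/157=0.1975, 26/157=0.1656, 14/157=0.0892, 31/157=0.1975, 24/157=0.1529
Proportions for population P2 (n=100): 1/100=0.0100, 19/100=0.1900, 2/100=0.0200, 27/100=0.2700, 28/100=0.2800, 23/100=0.2300
Σp_P4ᵢ² = 0.0361² + 0.0052² + 0.4433² + 0.0928² + 0.0052² + 0.4175² = 0.001303 + 0.000027 + 0.196515 + 0.008612 + 0.000027 + 0.174306 = 0.380790
B_P4 = 1 / 0.380790 = 2.6261
Σp_P3ᵢ² = 0.1975² + 0.1975² + 0.1656² + 0.0892² + 0.1975² + 0.1529² = 0.039006 + 0.039006 + 0.027423 + 0.007957 + 0.039006 + 0.023378 = 0.175776
B_P3 = 1 / 0.175776 = 5.6891
Σp_P2ᵢ² = 0.0100² + 0.1900² + 0.0200² + 0.2700² + 0.2800² + 0.2300² = 0.000100 + 0.036100 + 0.000400 + 0.072900 + 0.078400 + 0.052900 = 0.240800
B_P2 = 1 / 0.240800 = 4.1528
Highest B → broadest niche (most generalist): population P3 (B = 5.69).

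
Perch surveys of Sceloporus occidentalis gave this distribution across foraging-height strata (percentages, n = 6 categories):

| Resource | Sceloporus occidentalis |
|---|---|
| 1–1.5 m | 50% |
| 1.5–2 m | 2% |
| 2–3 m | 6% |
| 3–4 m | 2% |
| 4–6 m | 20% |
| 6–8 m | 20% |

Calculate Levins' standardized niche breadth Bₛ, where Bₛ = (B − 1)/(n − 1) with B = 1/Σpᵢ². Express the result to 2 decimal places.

Convert percentages to proportions (divide by 100).
Σpᵢ² = 0.50² + 0.02² + 0.06² + 0.02² + 0.20² + 0.20² = 0.2500 + 0.0004 + 0.0036 + 0.0004 + 0.0400 + 0.0400 = 0.3344
B = 1 / 0.3344 = 2.9904
Bₛ = (B − 1)/(n − 1) = (2.9904 − 1)/(6 − 1) = 1.9904/5 = 0.3981

0.40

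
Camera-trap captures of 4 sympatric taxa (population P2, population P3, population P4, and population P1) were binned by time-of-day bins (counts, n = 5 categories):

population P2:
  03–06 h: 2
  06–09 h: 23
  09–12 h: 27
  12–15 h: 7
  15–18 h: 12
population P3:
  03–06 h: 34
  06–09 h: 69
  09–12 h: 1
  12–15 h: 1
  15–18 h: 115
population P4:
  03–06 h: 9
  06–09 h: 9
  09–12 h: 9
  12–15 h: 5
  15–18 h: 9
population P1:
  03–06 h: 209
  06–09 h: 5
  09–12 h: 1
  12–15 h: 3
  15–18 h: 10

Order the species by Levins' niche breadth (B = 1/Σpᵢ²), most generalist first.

population P4 > population P2 > population P3 > population P1

Proportions for population P2 (n=71): 2/71=0.0282, 23/71=0.3239, 27/71=0.3803, 7/71=0.0986, 12/71=0.1690
Proportions for population P3 (n=220): 34/220=0.1545, 69/220=0.3136, 1/220=0.0045, 1/220=0.0045, 115/220=0.5227
Proportions for population P4 (n=41): 9/41=0.2195, 9/41=0.2195, 9/41=0.2195, 5/41=0.1220, 9/41=0.2195
Proportions for population P1 (n=228): 209/228=0.9167, 5/228=0.0219, 1/228=0.0044, 3/228=0.0132, 10/228=0.0439
Σp_P2ᵢ² = 0.0282² + 0.3239² + 0.3803² + 0.0986² + 0.1690² = 0.000795 + 0.104911 + 0.144628 + 0.009722 + 0.028561 = 0.288617
B_P2 = 1 / 0.288617 = 3.4648
Σp_P3ᵢ² = 0.1545² + 0.3136² + 0.0045² + 0.0045² + 0.5227² = 0.023870 + 0.098345 + 0.000020 + 0.000020 + 0.273215 = 0.395470
B_P3 = 1 / 0.395470 = 2.5286
Σp_P4ᵢ² = 0.2195² + 0.2195² + 0.2195² + 0.1220² + 0.2195² = 0.048180 + 0.048180 + 0.048180 + 0.014884 + 0.048180 = 0.207604
B_P4 = 1 / 0.207604 = 4.8169
Σp_P1ᵢ² = 0.9167² + 0.0219² + 0.0044² + 0.0132² + 0.0439² = 0.840339 + 0.000480 + 0.000019 + 0.000174 + 0.001927 = 0.842939
B_P1 = 1 / 0.842939 = 1.1863
Ranking by B (broadest → narrowest): population P4 (4.82) > population P2 (3.46) > population P3 (2.53) > population P1 (1.19)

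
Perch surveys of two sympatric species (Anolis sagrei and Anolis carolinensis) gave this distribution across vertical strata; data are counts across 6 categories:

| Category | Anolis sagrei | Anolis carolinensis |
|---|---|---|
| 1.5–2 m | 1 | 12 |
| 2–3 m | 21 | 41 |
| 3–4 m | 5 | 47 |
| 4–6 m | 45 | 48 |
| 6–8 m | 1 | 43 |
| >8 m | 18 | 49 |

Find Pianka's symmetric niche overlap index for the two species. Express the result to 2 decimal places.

Proportions for Anolis sagrei (n=91): 1/91=0.0110, 21/91=0.2308, 5/91=0.0549, 45/91=0.4945, 1/91=0.0110, 18/91=0.1978
Proportions for Anolis carolinensis (n=240): 12/240=0.0500, 41/240=0.1708, 47/240=0.1958, 48/240=0.2000, 43/240=0.1792, 49/240=0.2042
Σ p₁ᵢp₂ᵢ = 0.000550 + 0.039421 + 0.010749 + 0.098900 + 0.001971 + 0.040391 = 0.191982
Σp_1ᵢ² = 0.0110² + 0.2308² + 0.0549² + 0.4945² + 0.0110² + 0.1978² = 0.000121 + 0.053269 + 0.003014 + 0.244530 + 0.000121 + 0.039125 = 0.340180
Σp_2ᵢ² = 0.0500² + 0.1708² + 0.1958² + 0.2000² + 0.1792² + 0.2042² = 0.002500 + 0.029173 + 0.038338 + 0.040000 + 0.032113 + 0.041698 = 0.183822
O = 0.191982 / √(0.340180 × 0.183822) = 0.191982 / 0.2500651 = 0.7677

0.77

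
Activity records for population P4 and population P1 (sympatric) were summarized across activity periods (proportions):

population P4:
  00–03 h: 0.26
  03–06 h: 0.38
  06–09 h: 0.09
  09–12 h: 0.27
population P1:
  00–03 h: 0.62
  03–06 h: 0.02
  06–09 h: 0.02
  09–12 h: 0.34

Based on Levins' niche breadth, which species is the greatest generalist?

population P4

Σp_P4ᵢ² = 0.26² + 0.38² + 0.09² + 0.27² = 0.0676 + 0.1444 + 0.0081 + 0.0729 = 0.2930
B_P4 = 1 / 0.2930 = 3.4130
Σp_P1ᵢ² = 0.62² + 0.02² + 0.02² + 0.34² = 0.3844 + 0.0004 + 0.0004 + 0.1156 = 0.5008
B_P1 = 1 / 0.5008 = 1.9968
Highest B → broadest niche (most generalist): population P4 (B = 3.41).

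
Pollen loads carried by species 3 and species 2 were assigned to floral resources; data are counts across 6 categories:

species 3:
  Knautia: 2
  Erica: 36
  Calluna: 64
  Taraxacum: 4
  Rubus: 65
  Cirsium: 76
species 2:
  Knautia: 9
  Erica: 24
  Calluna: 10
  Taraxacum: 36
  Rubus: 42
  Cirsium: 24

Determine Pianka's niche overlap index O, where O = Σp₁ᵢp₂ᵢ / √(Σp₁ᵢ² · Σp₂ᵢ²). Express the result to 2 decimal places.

Proportions for species 3 (n=247): 2/247=0.0081, 36/247=0.1457, 64/247=0.2591, 4/247=0.0162, 65/247=0.2632, 76/247=0.3077
Proportions for species 2 (n=145): 9/145=0.0621, 24/145=0.1655, 10/145=0.0690, 36/145=0.2483, 42/145=0.2897, 24/145=0.1655
Σ p₁ᵢp₂ᵢ = 0.000503 + 0.024113 + 0.017878 + 0.004022 + 0.076249 + 0.050924 = 0.173689
Σp_1ᵢ² = 0.0081² + 0.1457² + 0.2591² + 0.0162² + 0.2632² + 0.3077² = 0.000066 + 0.021228 + 0.067133 + 0.000262 + 0.069274 + 0.094679 = 0.252642
Σp_2ᵢ² = 0.0621² + 0.1655² + 0.0690² + 0.2483² + 0.2897² + 0.1655² = 0.003856 + 0.027390 + 0.004761 + 0.061653 + 0.083926 + 0.027390 = 0.208976
O = 0.173689 / √(0.252642 × 0.208976) = 0.173689 / 0.2297741 = 0.7559

0.76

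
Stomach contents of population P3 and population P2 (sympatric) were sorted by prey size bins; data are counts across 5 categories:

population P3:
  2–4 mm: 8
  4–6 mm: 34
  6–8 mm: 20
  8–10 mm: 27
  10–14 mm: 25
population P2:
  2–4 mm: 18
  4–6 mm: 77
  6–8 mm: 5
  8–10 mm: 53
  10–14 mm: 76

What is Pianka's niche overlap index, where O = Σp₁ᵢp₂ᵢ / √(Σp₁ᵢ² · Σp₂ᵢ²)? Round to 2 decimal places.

Proportions for population P3 (n=114): 8/114=0.0702, 34/114=0.2982, 20/114=0.1754, 27/114=0.2368, 25/114=0.2193
Proportions for population P2 (n=229): 18/229=0.0786, 77/229=0.3362, 5/229=0.0218, 53/229=0.2314, 76/229=0.3319
Σ p₁ᵢp₂ᵢ = 0.005518 + 0.100255 + 0.003824 + 0.054796 + 0.072786 = 0.237179
Σp_1ᵢ² = 0.0702² + 0.2982² + 0.1754² + 0.2368² + 0.2193² = 0.004928 + 0.088923 + 0.030765 + 0.056074 + 0.048092 = 0.228782
Σp_2ᵢ² = 0.0786² + 0.3362² + 0.0218² + 0.2314² + 0.3319² = 0.006178 + 0.113030 + 0.000475 + 0.053546 + 0.110158 = 0.283387
O = 0.237179 / √(0.228782 × 0.283387) = 0.237179 / 0.2546249 = 0.9315

0.93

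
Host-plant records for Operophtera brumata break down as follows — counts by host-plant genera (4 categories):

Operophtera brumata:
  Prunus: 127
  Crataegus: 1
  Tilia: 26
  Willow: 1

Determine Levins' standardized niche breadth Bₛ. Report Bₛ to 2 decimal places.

Proportions for Operophtera brumata (n=155): 127/155=0.8194, 1/155=0.0065, 26/155=0.1677, 1/155=0.0065
Σpᵢ² = 0.8194² + 0.0065² + 0.1677² + 0.0065² = 0.671416 + 0.000042 + 0.028123 + 0.000042 = 0.699623
B = 1 / 0.699623 = 1.4293
Bₛ = (B − 1)/(n − 1) = (1.4293 − 1)/(4 − 1) = 0.4293/3 = 0.1431

0.14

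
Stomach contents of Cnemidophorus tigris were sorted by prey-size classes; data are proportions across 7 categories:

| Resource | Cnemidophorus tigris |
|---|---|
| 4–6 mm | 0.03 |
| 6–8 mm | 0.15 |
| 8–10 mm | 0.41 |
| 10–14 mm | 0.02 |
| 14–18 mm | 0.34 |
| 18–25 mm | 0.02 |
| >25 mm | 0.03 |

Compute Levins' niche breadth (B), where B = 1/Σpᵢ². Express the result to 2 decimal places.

3.24

Σpᵢ² = 0.03² + 0.15² + 0.41² + 0.02² + 0.34² + 0.02² + 0.03² = 0.0009 + 0.0225 + 0.1681 + 0.0004 + 0.1156 + 0.0004 + 0.0009 = 0.3088
B = 1 / 0.3088 = 3.2383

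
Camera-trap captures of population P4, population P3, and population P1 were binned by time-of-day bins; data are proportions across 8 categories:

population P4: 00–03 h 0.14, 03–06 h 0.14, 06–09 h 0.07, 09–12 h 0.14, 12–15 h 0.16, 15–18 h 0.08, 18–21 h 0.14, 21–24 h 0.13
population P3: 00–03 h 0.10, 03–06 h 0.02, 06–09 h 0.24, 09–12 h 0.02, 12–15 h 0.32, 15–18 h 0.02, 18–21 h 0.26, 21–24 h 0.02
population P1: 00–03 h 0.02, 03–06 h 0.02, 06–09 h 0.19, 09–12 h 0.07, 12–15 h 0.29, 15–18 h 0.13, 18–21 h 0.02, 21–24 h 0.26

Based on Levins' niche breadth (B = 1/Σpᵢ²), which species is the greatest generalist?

Σp_P4ᵢ² = 0.14² + 0.14² + 0.07² + 0.14² + 0.16² + 0.08² + 0.14² + 0.13² = 0.0196 + 0.0196 + 0.0049 + 0.0196 + 0.0256 + 0.0064 + 0.0196 + 0.0169 = 0.1322
B_P4 = 1 / 0.1322 = 7.5643
Σp_P3ᵢ² = 0.10² + 0.02² + 0.24² + 0.02² + 0.32² + 0.02² + 0.26² + 0.02² = 0.0100 + 0.0004 + 0.0576 + 0.0004 + 0.1024 + 0.0004 + 0.0676 + 0.0004 = 0.2392
B_P3 = 1 / 0.2392 = 4.1806
Σp_P1ᵢ² = 0.02² + 0.02² + 0.19² + 0.07² + 0.29² + 0.13² + 0.02² + 0.26² = 0.0004 + 0.0004 + 0.0361 + 0.0049 + 0.0841 + 0.0169 + 0.0004 + 0.0676 = 0.2108
B_P1 = 1 / 0.2108 = 4.7438
Highest B → broadest niche (most generalist): population P4 (B = 7.56).

population P4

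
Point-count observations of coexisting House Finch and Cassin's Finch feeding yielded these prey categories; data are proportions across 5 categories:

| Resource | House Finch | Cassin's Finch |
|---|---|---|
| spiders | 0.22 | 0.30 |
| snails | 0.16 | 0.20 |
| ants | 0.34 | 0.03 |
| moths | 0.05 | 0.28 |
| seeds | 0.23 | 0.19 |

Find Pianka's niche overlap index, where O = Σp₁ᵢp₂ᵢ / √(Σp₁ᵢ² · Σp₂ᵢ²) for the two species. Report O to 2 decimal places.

Σ p₁ᵢp₂ᵢ = 0.0660 + 0.0320 + 0.0102 + 0.0140 + 0.0437 = 0.1659
Σp_1ᵢ² = 0.22² + 0.16² + 0.34² + 0.05² + 0.23² = 0.0484 + 0.0256 + 0.1156 + 0.0025 + 0.0529 = 0.2450
Σp_2ᵢ² = 0.30² + 0.20² + 0.03² + 0.28² + 0.19² = 0.0900 + 0.0400 + 0.0009 + 0.0784 + 0.0361 = 0.2454
O = 0.1659 / √(0.2450 × 0.2454) = 0.1659 / 0.24520 = 0.6766

0.68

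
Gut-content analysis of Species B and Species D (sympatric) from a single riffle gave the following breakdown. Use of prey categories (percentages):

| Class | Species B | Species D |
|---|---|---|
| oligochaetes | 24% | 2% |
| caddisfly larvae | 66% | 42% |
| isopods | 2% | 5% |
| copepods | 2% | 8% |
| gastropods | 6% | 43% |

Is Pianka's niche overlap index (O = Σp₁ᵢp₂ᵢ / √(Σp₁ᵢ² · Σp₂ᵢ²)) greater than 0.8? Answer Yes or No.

No

Convert percentages to proportions (divide by 100).
Σ p₁ᵢp₂ᵢ = 0.0048 + 0.2772 + 0.0010 + 0.0016 + 0.0258 = 0.3104
Σp_1ᵢ² = 0.24² + 0.66² + 0.02² + 0.02² + 0.06² = 0.0576 + 0.4356 + 0.0004 + 0.0004 + 0.0036 = 0.4976
Σp_2ᵢ² = 0.02² + 0.42² + 0.05² + 0.08² + 0.43² = 0.0004 + 0.1764 + 0.0025 + 0.0064 + 0.1849 = 0.3706
O = 0.3104 / √(0.4976 × 0.3706) = 0.3104 / 0.42943 = 0.7228
O = 0.7228 < 0.8 → No.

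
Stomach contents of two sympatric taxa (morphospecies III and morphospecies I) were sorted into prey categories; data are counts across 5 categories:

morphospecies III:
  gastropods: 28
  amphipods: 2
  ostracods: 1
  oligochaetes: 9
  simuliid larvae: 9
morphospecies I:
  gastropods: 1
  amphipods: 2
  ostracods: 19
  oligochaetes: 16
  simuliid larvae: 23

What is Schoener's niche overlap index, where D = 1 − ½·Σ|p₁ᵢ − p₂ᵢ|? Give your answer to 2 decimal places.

0.44

Proportions for morphospecies III (n=49): 28/49=0.5714, 2/49=0.0408, 1/49=0.0204, 9/49=0.1837, 9/49=0.1837
Proportions for morphospecies I (n=61): 1/61=0.0164, 2/61=0.0328, 19/61=0.3115, 16/61=0.2623, 23/61=0.3770
Σ|p₁ᵢ − p₂ᵢ| = 0.5550 + 0.0080 + 0.2911 + 0.0786 + 0.1933 = 1.1260
D = 1 − ½ × 1.1260 = 1 − 0.56300 = 0.43700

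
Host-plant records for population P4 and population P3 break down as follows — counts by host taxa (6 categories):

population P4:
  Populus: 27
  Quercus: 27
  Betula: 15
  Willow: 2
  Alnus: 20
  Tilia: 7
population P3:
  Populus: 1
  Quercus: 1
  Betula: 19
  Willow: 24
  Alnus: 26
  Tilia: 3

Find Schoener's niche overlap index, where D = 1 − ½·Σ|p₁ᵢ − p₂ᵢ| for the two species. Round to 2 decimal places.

Proportions for population P4 (n=98): 27/98=0.2755, 27/98=0.2755, 15/98=0.1531, 2/98=0.0204, 20/98=0.2041, 7/98=0.0714
Proportions for population P3 (n=74): 1/74=0.0135, 1/74=0.0135, 19/74=0.2568, 24/74=0.3243, 26/74=0.3514, 3/74=0.0405
Σ|p₁ᵢ − p₂ᵢ| = 0.2620 + 0.2620 + 0.1037 + 0.3039 + 0.1473 + 0.0309 = 1.1098
D = 1 − ½ × 1.1098 = 1 − 0.55490 = 0.44510

0.45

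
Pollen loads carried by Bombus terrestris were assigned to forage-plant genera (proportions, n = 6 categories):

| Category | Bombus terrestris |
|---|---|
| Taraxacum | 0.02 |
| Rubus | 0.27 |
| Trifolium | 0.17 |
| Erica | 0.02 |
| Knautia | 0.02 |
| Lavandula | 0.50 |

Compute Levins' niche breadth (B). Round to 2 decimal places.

2.83

Σpᵢ² = 0.02² + 0.27² + 0.17² + 0.02² + 0.02² + 0.50² = 0.0004 + 0.0729 + 0.0289 + 0.0004 + 0.0004 + 0.2500 = 0.3530
B = 1 / 0.3530 = 2.8329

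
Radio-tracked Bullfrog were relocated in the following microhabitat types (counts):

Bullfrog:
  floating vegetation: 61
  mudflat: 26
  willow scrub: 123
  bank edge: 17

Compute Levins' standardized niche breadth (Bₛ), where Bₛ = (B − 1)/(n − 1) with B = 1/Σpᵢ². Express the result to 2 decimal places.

0.53

Proportions for Bullfrog (n=227): 61/227=0.2687, 26/227=0.1145, 123/227=0.5419, 17/227=0.0749
Σpᵢ² = 0.2687² + 0.1145² + 0.5419² + 0.0749² = 0.072200 + 0.013110 + 0.293656 + 0.005610 = 0.384576
B = 1 / 0.384576 = 2.6003
Bₛ = (B − 1)/(n − 1) = (2.6003 − 1)/(4 − 1) = 1.6003/3 = 0.5334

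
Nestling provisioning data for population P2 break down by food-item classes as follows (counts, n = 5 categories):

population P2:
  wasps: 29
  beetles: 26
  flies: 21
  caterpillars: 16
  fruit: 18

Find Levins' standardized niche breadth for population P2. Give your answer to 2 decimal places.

Proportions for population P2 (n=110): 29/110=0.2636, 26/110=0.2364, 21/110=0.1909, 16/110=0.1455, 18/110=0.1636
Σpᵢ² = 0.2636² + 0.2364² + 0.1909² + 0.1455² + 0.1636² = 0.069485 + 0.055885 + 0.036443 + 0.021170 + 0.026765 = 0.209748
B = 1 / 0.209748 = 4.7676
Bₛ = (B − 1)/(n − 1) = (4.7676 − 1)/(5 − 1) = 3.7676/4 = 0.9419

0.94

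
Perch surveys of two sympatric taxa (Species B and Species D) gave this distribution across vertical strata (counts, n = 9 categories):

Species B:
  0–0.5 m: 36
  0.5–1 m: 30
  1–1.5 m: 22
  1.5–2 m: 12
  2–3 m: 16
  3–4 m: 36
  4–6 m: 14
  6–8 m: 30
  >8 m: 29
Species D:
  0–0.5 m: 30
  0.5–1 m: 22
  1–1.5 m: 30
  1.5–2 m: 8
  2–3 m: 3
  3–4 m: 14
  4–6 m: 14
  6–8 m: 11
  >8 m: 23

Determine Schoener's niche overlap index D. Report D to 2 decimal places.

0.81

Proportions for Species B (n=225): 36/225=0.1600, 30/225=0.1333, 22/225=0.0978, 12/225=0.0533, 16/225=0.0711, 36/225=0.1600, 14/225=0.0622, 30/225=0.1333, 29/225=0.1289
Proportions for Species D (n=155): 30/155=0.1935, 22/155=0.1419, 30/155=0.1935, 8/155=0.0516, 3/155=0.0194, 14/155=0.0903, 14/155=0.0903, 11/155=0.0710, 23/155=0.1484
Σ|p₁ᵢ − p₂ᵢ| = 0.0335 + 0.0086 + 0.0957 + 0.0017 + 0.0517 + 0.0697 + 0.0281 + 0.0623 + 0.0195 = 0.3708
D = 1 − ½ × 0.3708 = 1 − 0.18540 = 0.81460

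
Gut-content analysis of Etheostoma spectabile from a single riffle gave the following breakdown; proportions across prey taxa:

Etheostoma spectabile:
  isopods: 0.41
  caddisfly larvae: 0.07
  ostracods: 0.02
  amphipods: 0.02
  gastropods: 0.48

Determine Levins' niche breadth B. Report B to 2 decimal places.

2.47

Σpᵢ² = 0.41² + 0.07² + 0.02² + 0.02² + 0.48² = 0.1681 + 0.0049 + 0.0004 + 0.0004 + 0.2304 = 0.4042
B = 1 / 0.4042 = 2.4740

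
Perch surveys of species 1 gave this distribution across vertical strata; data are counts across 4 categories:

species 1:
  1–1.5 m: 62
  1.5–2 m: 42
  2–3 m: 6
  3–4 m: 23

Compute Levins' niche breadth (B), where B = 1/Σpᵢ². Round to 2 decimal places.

2.87

Proportions for species 1 (n=133): 62/133=0.4662, 42/133=0.3158, 6/133=0.0451, 23/133=0.1729
Σpᵢ² = 0.4662² + 0.3158² + 0.0451² + 0.1729² = 0.217342 + 0.099730 + 0.002034 + 0.029894 = 0.349000
B = 1 / 0.349000 = 2.8653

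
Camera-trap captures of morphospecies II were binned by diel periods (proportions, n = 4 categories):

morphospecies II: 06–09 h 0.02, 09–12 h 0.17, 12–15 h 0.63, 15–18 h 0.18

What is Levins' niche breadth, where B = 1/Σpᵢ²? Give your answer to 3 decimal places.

2.181

Σpᵢ² = 0.02² + 0.17² + 0.63² + 0.18² = 0.0004 + 0.0289 + 0.3969 + 0.0324 = 0.4586
B = 1 / 0.4586 = 2.18055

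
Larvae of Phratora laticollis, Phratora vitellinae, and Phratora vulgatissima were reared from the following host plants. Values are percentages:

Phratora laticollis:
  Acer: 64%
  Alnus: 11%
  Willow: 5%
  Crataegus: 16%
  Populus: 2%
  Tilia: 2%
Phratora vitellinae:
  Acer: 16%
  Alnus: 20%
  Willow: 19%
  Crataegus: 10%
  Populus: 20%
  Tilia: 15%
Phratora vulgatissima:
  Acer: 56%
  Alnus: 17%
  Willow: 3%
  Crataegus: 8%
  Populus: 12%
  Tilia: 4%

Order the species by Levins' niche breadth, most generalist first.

Convert percentages to proportions (divide by 100).
Σp_latiᵢ² = 0.64² + 0.11² + 0.05² + 0.16² + 0.02² + 0.02² = 0.4096 + 0.0121 + 0.0025 + 0.0256 + 0.0004 + 0.0004 = 0.4506
B_lati = 1 / 0.4506 = 2.2193
Σp_viteᵢ² = 0.16² + 0.20² + 0.19² + 0.10² + 0.20² + 0.15² = 0.0256 + 0.0400 + 0.0361 + 0.0100 + 0.0400 + 0.0225 = 0.1742
B_vite = 1 / 0.1742 = 5.7405
Σp_vulgᵢ² = 0.56² + 0.17² + 0.03² + 0.08² + 0.12² + 0.04² = 0.3136 + 0.0289 + 0.0009 + 0.0064 + 0.0144 + 0.0016 = 0.3658
B_vulg = 1 / 0.3658 = 2.7337
Ranking by B (broadest → narrowest): Phratora vitellinae (5.74) > Phratora vulgatissima (2.73) > Phratora laticollis (2.22)

Phratora vitellinae > Phratora vulgatissima > Phratora laticollis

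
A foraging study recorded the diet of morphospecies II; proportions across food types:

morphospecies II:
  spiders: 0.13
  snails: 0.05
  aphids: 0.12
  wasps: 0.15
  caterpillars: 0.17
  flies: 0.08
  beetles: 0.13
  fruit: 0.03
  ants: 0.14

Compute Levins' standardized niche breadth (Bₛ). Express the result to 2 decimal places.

Σpᵢ² = 0.13² + 0.05² + 0.12² + 0.15² + 0.17² + 0.08² + 0.13² + 0.03² + 0.14² = 0.0169 + 0.0025 + 0.0144 + 0.0225 + 0.0289 + 0.0064 + 0.0169 + 0.0009 + 0.0196 = 0.1290
B = 1 / 0.1290 = 7.7519
Bₛ = (B − 1)/(n − 1) = (7.7519 − 1)/(9 − 1) = 6.7519/8 = 0.8440

0.84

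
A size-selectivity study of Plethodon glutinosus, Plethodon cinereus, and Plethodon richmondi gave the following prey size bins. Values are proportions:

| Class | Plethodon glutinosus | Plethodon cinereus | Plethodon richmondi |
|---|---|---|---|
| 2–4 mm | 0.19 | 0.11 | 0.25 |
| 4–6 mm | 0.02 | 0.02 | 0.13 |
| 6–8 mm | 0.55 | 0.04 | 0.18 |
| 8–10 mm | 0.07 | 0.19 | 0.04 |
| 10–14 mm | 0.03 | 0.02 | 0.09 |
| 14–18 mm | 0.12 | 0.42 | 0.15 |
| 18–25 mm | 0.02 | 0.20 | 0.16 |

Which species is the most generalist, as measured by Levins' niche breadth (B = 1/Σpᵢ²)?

Plethodon richmondi

Σp_glutᵢ² = 0.19² + 0.02² + 0.55² + 0.07² + 0.03² + 0.12² + 0.02² = 0.0361 + 0.0004 + 0.3025 + 0.0049 + 0.0009 + 0.0144 + 0.0004 = 0.3596
B_glut = 1 / 0.3596 = 2.7809
Σp_cineᵢ² = 0.11² + 0.02² + 0.04² + 0.19² + 0.02² + 0.42² + 0.20² = 0.0121 + 0.0004 + 0.0016 + 0.0361 + 0.0004 + 0.1764 + 0.0400 = 0.2670
B_cine = 1 / 0.2670 = 3.7453
Σp_richᵢ² = 0.25² + 0.13² + 0.18² + 0.04² + 0.09² + 0.15² + 0.16² = 0.0625 + 0.0169 + 0.0324 + 0.0016 + 0.0081 + 0.0225 + 0.0256 = 0.1696
B_rich = 1 / 0.1696 = 5.8962
Highest B → broadest niche (most generalist): Plethodon richmondi (B = 5.90).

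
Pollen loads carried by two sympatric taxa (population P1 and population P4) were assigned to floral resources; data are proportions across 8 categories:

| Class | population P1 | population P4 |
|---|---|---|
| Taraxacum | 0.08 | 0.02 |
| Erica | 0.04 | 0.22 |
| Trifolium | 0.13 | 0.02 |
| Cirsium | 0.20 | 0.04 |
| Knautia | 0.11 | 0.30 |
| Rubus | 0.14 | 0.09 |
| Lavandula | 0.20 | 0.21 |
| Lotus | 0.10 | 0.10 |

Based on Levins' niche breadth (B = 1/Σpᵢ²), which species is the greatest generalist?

population P1

Σp_P1ᵢ² = 0.08² + 0.04² + 0.13² + 0.20² + 0.11² + 0.14² + 0.20² + 0.10² = 0.0064 + 0.0016 + 0.0169 + 0.0400 + 0.0121 + 0.0196 + 0.0400 + 0.0100 = 0.1466
B_P1 = 1 / 0.1466 = 6.8213
Σp_P4ᵢ² = 0.02² + 0.22² + 0.02² + 0.04² + 0.30² + 0.09² + 0.21² + 0.10² = 0.0004 + 0.0484 + 0.0004 + 0.0016 + 0.0900 + 0.0081 + 0.0441 + 0.0100 = 0.2030
B_P4 = 1 / 0.2030 = 4.9261
Highest B → broadest niche (most generalist): population P1 (B = 6.82).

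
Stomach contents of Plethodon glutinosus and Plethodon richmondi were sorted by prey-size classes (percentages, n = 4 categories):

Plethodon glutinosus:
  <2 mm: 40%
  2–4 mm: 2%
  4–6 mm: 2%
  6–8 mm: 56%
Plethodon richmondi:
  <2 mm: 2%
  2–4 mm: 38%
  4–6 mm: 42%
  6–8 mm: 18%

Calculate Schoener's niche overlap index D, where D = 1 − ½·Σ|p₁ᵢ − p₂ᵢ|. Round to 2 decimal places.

Convert percentages to proportions (divide by 100).
Σ|p₁ᵢ − p₂ᵢ| = 0.38 + 0.36 + 0.40 + 0.38 = 1.52
D = 1 − ½ × 1.52 = 1 − 0.760 = 0.2400

0.24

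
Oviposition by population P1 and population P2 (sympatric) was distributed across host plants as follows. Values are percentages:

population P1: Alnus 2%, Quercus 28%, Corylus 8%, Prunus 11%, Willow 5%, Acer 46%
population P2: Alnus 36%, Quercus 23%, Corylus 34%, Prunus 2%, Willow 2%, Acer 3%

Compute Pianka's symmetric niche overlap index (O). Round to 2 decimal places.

Convert percentages to proportions (divide by 100).
Σ p₁ᵢp₂ᵢ = 0.0072 + 0.0644 + 0.0272 + 0.0022 + 0.0010 + 0.0138 = 0.1158
Σp_1ᵢ² = 0.02² + 0.28² + 0.08² + 0.11² + 0.05² + 0.46² = 0.0004 + 0.0784 + 0.0064 + 0.0121 + 0.0025 + 0.2116 = 0.3114
Σp_2ᵢ² = 0.36² + 0.23² + 0.34² + 0.02² + 0.02² + 0.03² = 0.1296 + 0.0529 + 0.1156 + 0.0004 + 0.0004 + 0.0009 = 0.2998
O = 0.1158 / √(0.3114 × 0.2998) = 0.1158 / 0.30554 = 0.3790

0.38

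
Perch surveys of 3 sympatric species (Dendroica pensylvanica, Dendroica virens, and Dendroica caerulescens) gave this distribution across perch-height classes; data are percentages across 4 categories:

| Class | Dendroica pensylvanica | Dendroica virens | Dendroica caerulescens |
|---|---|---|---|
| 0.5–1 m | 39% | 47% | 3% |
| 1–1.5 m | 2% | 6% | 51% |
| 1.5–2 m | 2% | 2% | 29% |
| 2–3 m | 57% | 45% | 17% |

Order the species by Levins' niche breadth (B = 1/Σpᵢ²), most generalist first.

Dendroica caerulescens > Dendroica virens > Dendroica pensylvanica

Convert percentages to proportions (divide by 100).
Σp_pensᵢ² = 0.39² + 0.02² + 0.02² + 0.57² = 0.1521 + 0.0004 + 0.0004 + 0.3249 = 0.4778
B_pens = 1 / 0.4778 = 2.0929
Σp_vireᵢ² = 0.47² + 0.06² + 0.02² + 0.45² = 0.2209 + 0.0036 + 0.0004 + 0.2025 = 0.4274
B_vire = 1 / 0.4274 = 2.3397
Σp_caerᵢ² = 0.03² + 0.51² + 0.29² + 0.17² = 0.0009 + 0.2601 + 0.0841 + 0.0289 = 0.3740
B_caer = 1 / 0.3740 = 2.6738
Ranking by B (broadest → narrowest): Dendroica caerulescens (2.67) > Dendroica virens (2.34) > Dendroica pensylvanica (2.09)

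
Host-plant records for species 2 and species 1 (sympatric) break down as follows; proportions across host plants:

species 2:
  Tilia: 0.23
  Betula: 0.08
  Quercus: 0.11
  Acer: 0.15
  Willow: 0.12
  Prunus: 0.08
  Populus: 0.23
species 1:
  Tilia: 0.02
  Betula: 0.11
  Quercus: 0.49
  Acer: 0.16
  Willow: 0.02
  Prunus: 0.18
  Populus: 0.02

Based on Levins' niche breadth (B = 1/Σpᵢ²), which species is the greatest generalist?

species 2

Σp_2ᵢ² = 0.23² + 0.08² + 0.11² + 0.15² + 0.12² + 0.08² + 0.23² = 0.0529 + 0.0064 + 0.0121 + 0.0225 + 0.0144 + 0.0064 + 0.0529 = 0.1676
B_2 = 1 / 0.1676 = 5.9666
Σp_1ᵢ² = 0.02² + 0.11² + 0.49² + 0.16² + 0.02² + 0.18² + 0.02² = 0.0004 + 0.0121 + 0.2401 + 0.0256 + 0.0004 + 0.0324 + 0.0004 = 0.3114
B_1 = 1 / 0.3114 = 3.2113
Highest B → broadest niche (most generalist): species 2 (B = 5.97).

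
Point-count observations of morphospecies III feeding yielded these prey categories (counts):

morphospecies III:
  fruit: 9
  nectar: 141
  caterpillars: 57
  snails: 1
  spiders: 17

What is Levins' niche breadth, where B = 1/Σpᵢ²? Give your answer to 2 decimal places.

Proportions for morphospecies III (n=225): 9/225=0.0400, 141/225=0.6267, 57/225=0.2533, 1/225=0.0044, 17/225=0.0756
Σpᵢ² = 0.0400² + 0.6267² + 0.2533² + 0.0044² + 0.0756² = 0.001600 + 0.392753 + 0.064161 + 0.000019 + 0.005715 = 0.464248
B = 1 / 0.464248 = 2.1540

2.15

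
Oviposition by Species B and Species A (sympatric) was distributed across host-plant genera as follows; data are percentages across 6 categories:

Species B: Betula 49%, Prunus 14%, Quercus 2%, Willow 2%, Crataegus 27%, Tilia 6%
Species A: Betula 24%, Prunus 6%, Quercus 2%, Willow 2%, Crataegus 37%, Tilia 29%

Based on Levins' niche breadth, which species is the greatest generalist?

Species A

Convert percentages to proportions (divide by 100).
Σp_Bᵢ² = 0.49² + 0.14² + 0.02² + 0.02² + 0.27² + 0.06² = 0.2401 + 0.0196 + 0.0004 + 0.0004 + 0.0729 + 0.0036 = 0.3370
B_B = 1 / 0.3370 = 2.9674
Σp_Aᵢ² = 0.24² + 0.06² + 0.02² + 0.02² + 0.37² + 0.29² = 0.0576 + 0.0036 + 0.0004 + 0.0004 + 0.1369 + 0.0841 = 0.2830
B_A = 1 / 0.2830 = 3.5336
Highest B → broadest niche (most generalist): Species A (B = 3.53).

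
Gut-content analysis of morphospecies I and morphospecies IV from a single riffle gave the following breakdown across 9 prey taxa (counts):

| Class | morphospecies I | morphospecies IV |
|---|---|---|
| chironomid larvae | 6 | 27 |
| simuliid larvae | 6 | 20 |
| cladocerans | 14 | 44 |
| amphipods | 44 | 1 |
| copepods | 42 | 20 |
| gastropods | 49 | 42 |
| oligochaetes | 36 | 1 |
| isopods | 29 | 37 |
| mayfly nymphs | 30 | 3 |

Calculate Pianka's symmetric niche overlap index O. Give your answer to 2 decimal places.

Proportions for morphospecies I (n=256): 6/256=0.0234, 6/256=0.0234, 14/256=0.0547, 44/256=0.1719, 42/256=0.1641, 49/256=0.1914, 36/256=0.1406, 29/256=0.1133, 30/256=0.1172
Proportions for morphospecies IV (n=195): 27/195=0.1385, 20/195=0.1026, 44/195=0.2256, 1/195=0.0051, 20/195=0.1026, 42/195=0.2154, 1/195=0.0051, 37/195=0.1897, 3/195=0.0154
Σ p₁ᵢp₂ᵢ = 0.003241 + 0.002401 + 0.012340 + 0.000877 + 0.016837 + 0.041228 + 0.000717 + 0.021493 + 0.001805 = 0.100939
Σp_1ᵢ² = 0.0234² + 0.0234² + 0.0547² + 0.1719² + 0.1641² + 0.1914² + 0.1406² + 0.1133² + 0.1172² = 0.000548 + 0.000548 + 0.002992 + 0.029550 + 0.026929 + 0.036634 + 0.019768 + 0.012837 + 0.013736 = 0.143542
Σp_2ᵢ² = 0.1385² + 0.1026² + 0.2256² + 0.0051² + 0.1026² + 0.2154² + 0.0051² + 0.1897² + 0.0154² = 0.019182 + 0.010527 + 0.050895 + 0.000026 + 0.010527 + 0.046397 + 0.000026 + 0.035986 + 0.000237 = 0.173803
O = 0.100939 / √(0.143542 × 0.173803) = 0.100939 / 0.1579495 = 0.6391

0.64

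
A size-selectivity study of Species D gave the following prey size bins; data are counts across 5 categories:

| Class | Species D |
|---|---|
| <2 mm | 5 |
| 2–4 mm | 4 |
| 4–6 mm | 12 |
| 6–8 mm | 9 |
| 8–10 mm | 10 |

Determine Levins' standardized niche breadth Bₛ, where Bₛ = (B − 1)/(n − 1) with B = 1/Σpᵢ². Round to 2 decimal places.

Proportions for Species D (n=40): 5/40=0.1250, 4/40=0.1000, 12/40=0.3000, 9/40=0.2250, 10/40=0.2500
Σpᵢ² = 0.1250² + 0.1000² + 0.3000² + 0.2250² + 0.2500² = 0.015625 + 0.010000 + 0.090000 + 0.050625 + 0.062500 = 0.228750
B = 1 / 0.228750 = 4.3716
Bₛ = (B − 1)/(n − 1) = (4.3716 − 1)/(5 − 1) = 3.3716/4 = 0.8429

0.84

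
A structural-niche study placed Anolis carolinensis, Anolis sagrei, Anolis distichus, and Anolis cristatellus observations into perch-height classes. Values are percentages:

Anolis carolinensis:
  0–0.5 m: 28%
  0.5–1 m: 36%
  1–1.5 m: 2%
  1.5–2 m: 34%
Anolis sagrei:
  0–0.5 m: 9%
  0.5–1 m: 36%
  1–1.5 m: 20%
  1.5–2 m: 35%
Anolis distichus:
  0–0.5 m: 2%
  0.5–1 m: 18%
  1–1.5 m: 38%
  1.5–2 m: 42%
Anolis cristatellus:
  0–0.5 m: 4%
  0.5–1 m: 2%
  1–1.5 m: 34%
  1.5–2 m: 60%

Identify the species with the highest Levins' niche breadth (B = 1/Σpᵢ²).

Convert percentages to proportions (divide by 100).
Σp_caroᵢ² = 0.28² + 0.36² + 0.02² + 0.34² = 0.0784 + 0.1296 + 0.0004 + 0.1156 = 0.3240
B_caro = 1 / 0.3240 = 3.0864
Σp_sagrᵢ² = 0.09² + 0.36² + 0.20² + 0.35² = 0.0081 + 0.1296 + 0.0400 + 0.1225 = 0.3002
B_sagr = 1 / 0.3002 = 3.3311
Σp_distᵢ² = 0.02² + 0.18² + 0.38² + 0.42² = 0.0004 + 0.0324 + 0.1444 + 0.1764 = 0.3536
B_dist = 1 / 0.3536 = 2.8281
Σp_crisᵢ² = 0.04² + 0.02² + 0.34² + 0.60² = 0.0016 + 0.0004 + 0.1156 + 0.3600 = 0.4776
B_cris = 1 / 0.4776 = 2.0938
Highest B → broadest niche (most generalist): Anolis sagrei (B = 3.33).

Anolis sagrei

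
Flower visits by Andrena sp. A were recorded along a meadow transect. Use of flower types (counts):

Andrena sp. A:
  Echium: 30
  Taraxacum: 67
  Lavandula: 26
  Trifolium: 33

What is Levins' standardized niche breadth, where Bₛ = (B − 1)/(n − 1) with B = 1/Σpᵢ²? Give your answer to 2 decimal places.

Proportions for Andrena sp. A (n=156): 30/156=0.1923, 67/156=0.4295, 26/156=0.1667, 33/156=0.2115
Σpᵢ² = 0.1923² + 0.4295² + 0.1667² + 0.2115² = 0.036979 + 0.184470 + 0.027789 + 0.044732 = 0.293970
B = 1 / 0.293970 = 3.4017
Bₛ = (B − 1)/(n − 1) = (3.4017 − 1)/(4 − 1) = 2.4017/3 = 0.8006

0.80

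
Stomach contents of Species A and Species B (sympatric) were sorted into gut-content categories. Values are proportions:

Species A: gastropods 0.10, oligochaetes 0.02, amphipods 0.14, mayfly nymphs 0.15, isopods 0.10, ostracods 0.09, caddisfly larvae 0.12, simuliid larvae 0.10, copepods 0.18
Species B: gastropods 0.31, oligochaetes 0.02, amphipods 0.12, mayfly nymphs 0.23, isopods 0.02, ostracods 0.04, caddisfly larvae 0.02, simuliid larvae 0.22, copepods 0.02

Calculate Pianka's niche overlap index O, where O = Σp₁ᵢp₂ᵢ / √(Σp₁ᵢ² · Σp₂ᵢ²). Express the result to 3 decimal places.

Σ p₁ᵢp₂ᵢ = 0.0310 + 0.0004 + 0.0168 + 0.0345 + 0.0020 + 0.0036 + 0.0024 + 0.0220 + 0.0036 = 0.1163
Σp_1ᵢ² = 0.10² + 0.02² + 0.14² + 0.15² + 0.10² + 0.09² + 0.12² + 0.10² + 0.18² = 0.0100 + 0.0004 + 0.0196 + 0.0225 + 0.0100 + 0.0081 + 0.0144 + 0.0100 + 0.0324 = 0.1274
Σp_2ᵢ² = 0.31² + 0.02² + 0.12² + 0.23² + 0.02² + 0.04² + 0.02² + 0.22² + 0.02² = 0.0961 + 0.0004 + 0.0144 + 0.0529 + 0.0004 + 0.0016 + 0.0004 + 0.0484 + 0.0004 = 0.2150
O = 0.1163 / √(0.1274 × 0.2150) = 0.1163 / 0.165502 = 0.70271

0.703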